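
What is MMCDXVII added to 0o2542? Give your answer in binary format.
Convert MMCDXVII (Roman numeral) → 1000 + 1000 + 400 + 10 + 5 + 1 + 1 = 2417 (decimal)
Convert 0o2542 (octal) → 2×512 + 5×64 + 4×8 + 2 = 1378 (decimal)
Compute 2417 + 1378 = 3795
Convert 3795 (decimal) → 3795 = 2048 + 1024 + 512 + 128 + 64 + 16 + 2 + 1 → 0b111011010011 (binary)
0b111011010011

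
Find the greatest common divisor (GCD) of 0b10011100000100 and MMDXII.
Convert 0b10011100000100 (binary) → 8192 + 1024 + 512 + 256 + 4 = 9988 (decimal)
Convert MMDXII (Roman numeral) → 1000 + 1000 + 500 + 10 + 1 + 1 = 2512 (decimal)
Compute gcd(9988, 2512) = 4
4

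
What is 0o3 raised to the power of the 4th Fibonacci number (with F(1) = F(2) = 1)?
Convert 0o3 (octal) → 3 (decimal)
Convert the 4th Fibonacci number (with F(1) = F(2) = 1) (Fibonacci index) → 1, 1, 2, 3 → 3 (decimal)
Compute 3 ^ 3 = 27
27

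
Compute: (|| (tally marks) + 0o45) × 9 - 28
Convert || (tally marks) → 2 (decimal)
Convert 0o45 (octal) → 4×8 + 5 = 37 (decimal)
Expression in decimal: (2 + 37) × 9 - 28
Parentheses first: 2 + 37 = 39
Multiply: 39 × 9 = 351
Subtract: 351 - 28 = 323
323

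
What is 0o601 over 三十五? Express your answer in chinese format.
Convert 0o601 (octal) → 6×64 + 1 = 385 (decimal)
Convert 三十五 (Chinese numeral) → 3×10 + 5 = 35 (decimal)
Compute 385 ÷ 35 = 11
Convert 11 (decimal) → 11 = 1×10 + 1 → 十一 (Chinese numeral)
十一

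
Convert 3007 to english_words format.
Convert 3007 (decimal) → 3007 = 3×1000 + 7 → three thousand seven (English words)
three thousand seven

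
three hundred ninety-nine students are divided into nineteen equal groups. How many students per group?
Convert three hundred ninety-nine (English words) → 3×100 + 99 = 399 (decimal)
Convert nineteen (English words) → 19 (decimal)
Compute 399 ÷ 19 = 21
21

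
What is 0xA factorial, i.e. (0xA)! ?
Convert 0xA (hexadecimal) → 10 (decimal)
Compute 10! = 3628800
3628800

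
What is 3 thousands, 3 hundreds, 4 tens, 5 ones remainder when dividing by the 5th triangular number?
Convert 3 thousands, 3 hundreds, 4 tens, 5 ones (place-value notation) → 3×1000 + 3×100 + 4×10 + 5 = 3345 (decimal)
Convert the 5th triangular number (triangular index) → 5×6/2 = 15 (decimal)
Compute 3345 mod 15 = 0
0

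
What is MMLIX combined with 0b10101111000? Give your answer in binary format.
Convert MMLIX (Roman numeral) → 1000 + 1000 + 50 + 9 = 2059 (decimal)
Convert 0b10101111000 (binary) → 1024 + 256 + 64 + 32 + 16 + 8 = 1400 (decimal)
Compute 2059 + 1400 = 3459
Convert 3459 (decimal) → 3459 = 2048 + 1024 + 256 + 128 + 2 + 1 → 0b110110000011 (binary)
0b110110000011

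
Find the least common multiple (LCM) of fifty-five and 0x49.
Convert fifty-five (English words) → 55 (decimal)
Convert 0x49 (hexadecimal) → 4×16 + 9 = 73 (decimal)
Compute lcm(55, 73) = 4015
4015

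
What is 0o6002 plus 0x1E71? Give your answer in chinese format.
Convert 0o6002 (octal) → 6×512 + 2 = 3074 (decimal)
Convert 0x1E71 (hexadecimal) → 1×4096 + 14×256 + 7×16 + 1 = 7793 (decimal)
Compute 3074 + 7793 = 10867
Convert 10867 (decimal) → 10867 = 1×10000 + 8×100 + 6×10 + 7 → 一万零八百六十七 (Chinese numeral)
一万零八百六十七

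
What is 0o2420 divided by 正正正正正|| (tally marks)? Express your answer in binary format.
Convert 0o2420 (octal) → 2×512 + 4×64 + 2×8 = 1296 (decimal)
Convert 正正正正正|| (tally marks) → 5 + 5 + 5 + 5 + 5 + 2 = 27 (decimal)
Compute 1296 ÷ 27 = 48
Convert 48 (decimal) → 48 = 32 + 16 → 0b110000 (binary)
0b110000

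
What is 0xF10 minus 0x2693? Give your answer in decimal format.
Convert 0xF10 (hexadecimal) → 15×256 + 1×16 = 3856 (decimal)
Convert 0x2693 (hexadecimal) → 2×4096 + 6×256 + 9×16 + 3 = 9875 (decimal)
Compute 3856 - 9875 = -6019
-6019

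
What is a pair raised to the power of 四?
Convert a pair (colloquial) → 2 (decimal)
Convert 四 (Chinese numeral) → 4 (decimal)
Compute 2 ^ 4 = 16
16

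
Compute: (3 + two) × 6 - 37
Convert two (English words) → 2 (decimal)
Expression in decimal: (3 + 2) × 6 - 37
Parentheses first: 3 + 2 = 5
Multiply: 5 × 6 = 30
Subtract: 30 - 37 = -7
-7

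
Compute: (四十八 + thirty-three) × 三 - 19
Convert 四十八 (Chinese numeral) → 4×10 + 8 = 48 (decimal)
Convert thirty-three (English words) → 33 (decimal)
Convert 三 (Chinese numeral) → 3 (decimal)
Expression in decimal: (48 + 33) × 3 - 19
Parentheses first: 48 + 33 = 81
Multiply: 81 × 3 = 243
Subtract: 243 - 19 = 224
224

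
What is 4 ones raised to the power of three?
Convert 4 ones (place-value notation) → 4 (decimal)
Convert three (English words) → 3 (decimal)
Compute 4 ^ 3 = 64
64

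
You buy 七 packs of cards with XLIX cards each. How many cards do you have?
Convert XLIX (Roman numeral) → 40 + 9 = 49 (decimal)
Convert 七 (Chinese numeral) → 7 (decimal)
Compute 49 × 7 = 343
343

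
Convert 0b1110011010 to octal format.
Convert 0b1110011010 (binary) → 512 + 256 + 128 + 16 + 8 + 2 = 922 (decimal)
Convert 922 (decimal) → 922 = 1×512 + 6×64 + 3×8 + 2 → 0o1632 (octal)
0o1632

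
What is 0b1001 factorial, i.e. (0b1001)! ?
Convert 0b1001 (binary) → 8 + 1 = 9 (decimal)
Compute 9! = 362880
362880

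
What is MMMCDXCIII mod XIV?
Convert MMMCDXCIII (Roman numeral) → 1000 + 1000 + 1000 + 400 + 90 + 1 + 1 + 1 = 3493 (decimal)
Convert XIV (Roman numeral) → 10 + 4 = 14 (decimal)
Compute 3493 mod 14 = 7
7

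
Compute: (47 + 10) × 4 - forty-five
Convert forty-five (English words) → 45 (decimal)
Expression in decimal: (47 + 10) × 4 - 45
Parentheses first: 47 + 10 = 57
Multiply: 57 × 4 = 228
Subtract: 228 - 45 = 183
183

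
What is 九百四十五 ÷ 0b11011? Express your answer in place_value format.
Convert 九百四十五 (Chinese numeral) → 9×100 + 4×10 + 5 = 945 (decimal)
Convert 0b11011 (binary) → 16 + 8 + 2 + 1 = 27 (decimal)
Compute 945 ÷ 27 = 35
Convert 35 (decimal) → 35 = 3×10 + 5 → 3 tens, 5 ones (place-value notation)
3 tens, 5 ones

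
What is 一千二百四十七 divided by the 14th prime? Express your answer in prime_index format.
Convert 一千二百四十七 (Chinese numeral) → 1×1000 + 2×100 + 4×10 + 7 = 1247 (decimal)
Convert the 14th prime (prime index) → 43 (decimal)
Compute 1247 ÷ 43 = 29
Convert 29 (decimal) → the 10th prime (prime index)
the 10th prime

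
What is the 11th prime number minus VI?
The 11th prime number = 31
Convert VI (Roman numeral) → 5 + 1 = 6 (decimal)
Compute 31 - 6 = 25
25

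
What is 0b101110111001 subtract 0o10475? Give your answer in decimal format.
Convert 0b101110111001 (binary) → 2048 + 512 + 256 + 128 + 32 + 16 + 8 + 1 = 3001 (decimal)
Convert 0o10475 (octal) → 1×4096 + 4×64 + 7×8 + 5 = 4413 (decimal)
Compute 3001 - 4413 = -1412
-1412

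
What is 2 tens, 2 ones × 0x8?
Convert 2 tens, 2 ones (place-value notation) → 2×10 + 2 = 22 (decimal)
Convert 0x8 (hexadecimal) → 8 (decimal)
Compute 22 × 8 = 176
176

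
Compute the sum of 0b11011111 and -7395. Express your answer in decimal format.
Convert 0b11011111 (binary) → 128 + 64 + 16 + 8 + 4 + 2 + 1 = 223 (decimal)
Compute 223 + -7395 = -7172
-7172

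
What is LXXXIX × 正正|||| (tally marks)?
Convert LXXXIX (Roman numeral) → 50 + 10 + 10 + 10 + 9 = 89 (decimal)
Convert 正正|||| (tally marks) → 5 + 5 + 4 = 14 (decimal)
Compute 89 × 14 = 1246
1246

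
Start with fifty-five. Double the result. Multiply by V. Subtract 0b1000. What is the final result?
Convert fifty-five (English words) → 55 (decimal)
Start: 55
55 × 2 = 110
Convert V (Roman numeral) → 5 (decimal)
110 × 5 = 550
Convert 0b1000 (binary) → 8 (decimal)
550 - 8 = 542
542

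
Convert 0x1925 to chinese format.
Convert 0x1925 (hexadecimal) → 1×4096 + 9×256 + 2×16 + 5 = 6437 (decimal)
Convert 6437 (decimal) → 6437 = 6×1000 + 4×100 + 3×10 + 7 → 六千四百三十七 (Chinese numeral)
六千四百三十七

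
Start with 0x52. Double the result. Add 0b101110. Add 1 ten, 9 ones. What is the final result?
Convert 0x52 (hexadecimal) → 5×16 + 2 = 82 (decimal)
Start: 82
82 × 2 = 164
Convert 0b101110 (binary) → 32 + 8 + 4 + 2 = 46 (decimal)
164 + 46 = 210
Convert 1 ten, 9 ones (place-value notation) → 1×10 + 9 = 19 (decimal)
210 + 19 = 229
229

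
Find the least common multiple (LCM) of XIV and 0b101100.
Convert XIV (Roman numeral) → 10 + 4 = 14 (decimal)
Convert 0b101100 (binary) → 32 + 8 + 4 = 44 (decimal)
Compute lcm(14, 44) = 308
308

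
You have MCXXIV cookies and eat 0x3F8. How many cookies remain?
Convert MCXXIV (Roman numeral) → 1000 + 100 + 10 + 10 + 4 = 1124 (decimal)
Convert 0x3F8 (hexadecimal) → 3×256 + 15×16 + 8 = 1016 (decimal)
Compute 1124 - 1016 = 108
108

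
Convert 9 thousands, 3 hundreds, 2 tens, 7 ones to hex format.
Convert 9 thousands, 3 hundreds, 2 tens, 7 ones (place-value notation) → 9×1000 + 3×100 + 2×10 + 7 = 9327 (decimal)
Convert 9327 (decimal) → 9327 = 2×4096 + 4×256 + 6×16 + 15 → 0x246F (hexadecimal)
0x246F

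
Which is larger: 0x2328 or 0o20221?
Convert 0x2328 (hexadecimal) → 2×4096 + 3×256 + 2×16 + 8 = 9000 (decimal)
Convert 0o20221 (octal) → 2×4096 + 2×64 + 2×8 + 1 = 8337 (decimal)
Compare 9000 vs 8337: larger = 9000
9000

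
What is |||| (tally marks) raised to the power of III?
Convert |||| (tally marks) → 4 (decimal)
Convert III (Roman numeral) → 1 + 1 + 1 = 3 (decimal)
Compute 4 ^ 3 = 64
64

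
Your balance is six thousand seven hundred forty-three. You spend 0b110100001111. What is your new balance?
Convert six thousand seven hundred forty-three (English words) → 6×1000 + 7×100 + 43 = 6743 (decimal)
Convert 0b110100001111 (binary) → 2048 + 1024 + 256 + 8 + 4 + 2 + 1 = 3343 (decimal)
Compute 6743 - 3343 = 3400
3400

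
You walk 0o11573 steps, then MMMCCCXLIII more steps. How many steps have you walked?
Convert 0o11573 (octal) → 1×4096 + 1×512 + 5×64 + 7×8 + 3 = 4987 (decimal)
Convert MMMCCCXLIII (Roman numeral) → 1000 + 1000 + 1000 + 100 + 100 + 100 + 40 + 1 + 1 + 1 = 3343 (decimal)
Compute 4987 + 3343 = 8330
8330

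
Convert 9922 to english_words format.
Convert 9922 (decimal) → 9922 = 9×1000 + 9×100 + 22 → nine thousand nine hundred twenty-two (English words)
nine thousand nine hundred twenty-two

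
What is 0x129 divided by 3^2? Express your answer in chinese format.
Convert 0x129 (hexadecimal) → 1×256 + 2×16 + 9 = 297 (decimal)
Convert 3^2 (power) → 9 (decimal)
Compute 297 ÷ 9 = 33
Convert 33 (decimal) → 33 = 3×10 + 3 → 三十三 (Chinese numeral)
三十三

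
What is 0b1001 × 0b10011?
Convert 0b1001 (binary) → 8 + 1 = 9 (decimal)
Convert 0b10011 (binary) → 16 + 2 + 1 = 19 (decimal)
Compute 9 × 19 = 171
171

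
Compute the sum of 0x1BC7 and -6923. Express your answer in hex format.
Convert 0x1BC7 (hexadecimal) → 1×4096 + 11×256 + 12×16 + 7 = 7111 (decimal)
Compute 7111 + -6923 = 188
Convert 188 (decimal) → 188 = 11×16 + 12 → 0xBC (hexadecimal)
0xBC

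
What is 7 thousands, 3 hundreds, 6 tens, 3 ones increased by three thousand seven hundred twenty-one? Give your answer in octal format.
Convert 7 thousands, 3 hundreds, 6 tens, 3 ones (place-value notation) → 7×1000 + 3×100 + 6×10 + 3 = 7363 (decimal)
Convert three thousand seven hundred twenty-one (English words) → 3×1000 + 7×100 + 21 = 3721 (decimal)
Compute 7363 + 3721 = 11084
Convert 11084 (decimal) → 11084 = 2×4096 + 5×512 + 5×64 + 1×8 + 4 → 0o25514 (octal)
0o25514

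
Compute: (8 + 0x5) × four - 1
Convert 0x5 (hexadecimal) → 5 (decimal)
Convert four (English words) → 4 (decimal)
Expression in decimal: (8 + 5) × 4 - 1
Parentheses first: 8 + 5 = 13
Multiply: 13 × 4 = 52
Subtract: 52 - 1 = 51
51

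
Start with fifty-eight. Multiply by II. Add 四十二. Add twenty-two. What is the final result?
Convert fifty-eight (English words) → 58 (decimal)
Start: 58
Convert II (Roman numeral) → 1 + 1 = 2 (decimal)
58 × 2 = 116
Convert 四十二 (Chinese numeral) → 4×10 + 2 = 42 (decimal)
116 + 42 = 158
Convert twenty-two (English words) → 22 (decimal)
158 + 22 = 180
180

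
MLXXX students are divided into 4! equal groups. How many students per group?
Convert MLXXX (Roman numeral) → 1000 + 50 + 10 + 10 + 10 = 1080 (decimal)
Convert 4! (factorial) → 24 (decimal)
Compute 1080 ÷ 24 = 45
45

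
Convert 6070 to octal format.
Convert 6070 (decimal) → 6070 = 1×4096 + 3×512 + 6×64 + 6×8 + 6 → 0o13666 (octal)
0o13666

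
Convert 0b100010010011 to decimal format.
Convert 0b100010010011 (binary) → 2048 + 128 + 16 + 2 + 1 = 2195 (decimal)
2195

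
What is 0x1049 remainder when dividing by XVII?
Convert 0x1049 (hexadecimal) → 1×4096 + 4×16 + 9 = 4169 (decimal)
Convert XVII (Roman numeral) → 10 + 5 + 1 + 1 = 17 (decimal)
Compute 4169 mod 17 = 4
4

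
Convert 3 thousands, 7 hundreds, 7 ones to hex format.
Convert 3 thousands, 7 hundreds, 7 ones (place-value notation) → 3×1000 + 7×100 + 7 = 3707 (decimal)
Convert 3707 (decimal) → 3707 = 14×256 + 7×16 + 11 → 0xE7B (hexadecimal)
0xE7B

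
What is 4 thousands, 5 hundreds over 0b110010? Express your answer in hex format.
Convert 4 thousands, 5 hundreds (place-value notation) → 4×1000 + 5×100 = 4500 (decimal)
Convert 0b110010 (binary) → 32 + 16 + 2 = 50 (decimal)
Compute 4500 ÷ 50 = 90
Convert 90 (decimal) → 90 = 5×16 + 10 → 0x5A (hexadecimal)
0x5A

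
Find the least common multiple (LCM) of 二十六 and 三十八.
Convert 二十六 (Chinese numeral) → 2×10 + 6 = 26 (decimal)
Convert 三十八 (Chinese numeral) → 3×10 + 8 = 38 (decimal)
Compute lcm(26, 38) = 494
494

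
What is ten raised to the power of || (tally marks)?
Convert ten (English words) → 10 (decimal)
Convert || (tally marks) → 2 (decimal)
Compute 10 ^ 2 = 100
100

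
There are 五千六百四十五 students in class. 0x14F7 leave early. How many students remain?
Convert 五千六百四十五 (Chinese numeral) → 5×1000 + 6×100 + 4×10 + 5 = 5645 (decimal)
Convert 0x14F7 (hexadecimal) → 1×4096 + 4×256 + 15×16 + 7 = 5367 (decimal)
Compute 5645 - 5367 = 278
278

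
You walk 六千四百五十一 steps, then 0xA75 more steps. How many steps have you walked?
Convert 六千四百五十一 (Chinese numeral) → 6×1000 + 4×100 + 5×10 + 1 = 6451 (decimal)
Convert 0xA75 (hexadecimal) → 10×256 + 7×16 + 5 = 2677 (decimal)
Compute 6451 + 2677 = 9128
9128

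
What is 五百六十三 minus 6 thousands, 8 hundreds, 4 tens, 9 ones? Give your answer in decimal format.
Convert 五百六十三 (Chinese numeral) → 5×100 + 6×10 + 3 = 563 (decimal)
Convert 6 thousands, 8 hundreds, 4 tens, 9 ones (place-value notation) → 6×1000 + 8×100 + 4×10 + 9 = 6849 (decimal)
Compute 563 - 6849 = -6286
-6286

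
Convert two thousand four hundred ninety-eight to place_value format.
Convert two thousand four hundred ninety-eight (English words) → 2×1000 + 4×100 + 98 = 2498 (decimal)
Convert 2498 (decimal) → 2498 = 2×1000 + 4×100 + 9×10 + 8 → 2 thousands, 4 hundreds, 9 tens, 8 ones (place-value notation)
2 thousands, 4 hundreds, 9 tens, 8 ones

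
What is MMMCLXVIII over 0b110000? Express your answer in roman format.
Convert MMMCLXVIII (Roman numeral) → 1000 + 1000 + 1000 + 100 + 50 + 10 + 5 + 1 + 1 + 1 = 3168 (decimal)
Convert 0b110000 (binary) → 32 + 16 = 48 (decimal)
Compute 3168 ÷ 48 = 66
Convert 66 (decimal) → 66 = 50 + 10 + 5 + 1 → LXVI (Roman numeral)
LXVI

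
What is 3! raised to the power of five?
Convert 3! (factorial) → 6 (decimal)
Convert five (English words) → 5 (decimal)
Compute 6 ^ 5 = 7776
7776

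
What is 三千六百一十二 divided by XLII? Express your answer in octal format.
Convert 三千六百一十二 (Chinese numeral) → 3×1000 + 6×100 + 1×10 + 2 = 3612 (decimal)
Convert XLII (Roman numeral) → 40 + 1 + 1 = 42 (decimal)
Compute 3612 ÷ 42 = 86
Convert 86 (decimal) → 86 = 1×64 + 2×8 + 6 → 0o126 (octal)
0o126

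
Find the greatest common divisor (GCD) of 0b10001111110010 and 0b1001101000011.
Convert 0b10001111110010 (binary) → 8192 + 512 + 256 + 128 + 64 + 32 + 16 + 2 = 9202 (decimal)
Convert 0b1001101000011 (binary) → 4096 + 512 + 256 + 64 + 2 + 1 = 4931 (decimal)
Compute gcd(9202, 4931) = 1
1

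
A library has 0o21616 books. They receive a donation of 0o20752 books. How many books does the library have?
Convert 0o21616 (octal) → 2×4096 + 1×512 + 6×64 + 1×8 + 6 = 9102 (decimal)
Convert 0o20752 (octal) → 2×4096 + 7×64 + 5×8 + 2 = 8682 (decimal)
Compute 9102 + 8682 = 17784
17784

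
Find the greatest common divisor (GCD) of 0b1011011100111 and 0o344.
Convert 0b1011011100111 (binary) → 4096 + 1024 + 512 + 128 + 64 + 32 + 4 + 2 + 1 = 5863 (decimal)
Convert 0o344 (octal) → 3×64 + 4×8 + 4 = 228 (decimal)
Compute gcd(5863, 228) = 1
1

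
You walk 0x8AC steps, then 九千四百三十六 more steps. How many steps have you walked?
Convert 0x8AC (hexadecimal) → 8×256 + 10×16 + 12 = 2220 (decimal)
Convert 九千四百三十六 (Chinese numeral) → 9×1000 + 4×100 + 3×10 + 6 = 9436 (decimal)
Compute 2220 + 9436 = 11656
11656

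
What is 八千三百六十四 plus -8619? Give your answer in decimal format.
Convert 八千三百六十四 (Chinese numeral) → 8×1000 + 3×100 + 6×10 + 4 = 8364 (decimal)
Compute 8364 + -8619 = -255
-255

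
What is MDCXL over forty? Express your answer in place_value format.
Convert MDCXL (Roman numeral) → 1000 + 500 + 100 + 40 = 1640 (decimal)
Convert forty (English words) → 40 (decimal)
Compute 1640 ÷ 40 = 41
Convert 41 (decimal) → 41 = 4×10 + 1 → 4 tens, 1 one (place-value notation)
4 tens, 1 one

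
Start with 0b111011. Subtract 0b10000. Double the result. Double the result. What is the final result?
Convert 0b111011 (binary) → 32 + 16 + 8 + 2 + 1 = 59 (decimal)
Start: 59
Convert 0b10000 (binary) → 16 (decimal)
59 - 16 = 43
43 × 2 = 86
86 × 2 = 172
172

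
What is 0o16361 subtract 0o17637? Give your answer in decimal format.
Convert 0o16361 (octal) → 1×4096 + 6×512 + 3×64 + 6×8 + 1 = 7409 (decimal)
Convert 0o17637 (octal) → 1×4096 + 7×512 + 6×64 + 3×8 + 7 = 8095 (decimal)
Compute 7409 - 8095 = -686
-686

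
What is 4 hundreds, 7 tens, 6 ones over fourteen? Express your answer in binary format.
Convert 4 hundreds, 7 tens, 6 ones (place-value notation) → 4×100 + 7×10 + 6 = 476 (decimal)
Convert fourteen (English words) → 14 (decimal)
Compute 476 ÷ 14 = 34
Convert 34 (decimal) → 34 = 32 + 2 → 0b100010 (binary)
0b100010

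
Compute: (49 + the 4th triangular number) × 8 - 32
Convert the 4th triangular number (triangular index) → 4×5/2 = 10 (decimal)
Expression in decimal: (49 + 10) × 8 - 32
Parentheses first: 49 + 10 = 59
Multiply: 59 × 8 = 472
Subtract: 472 - 32 = 440
440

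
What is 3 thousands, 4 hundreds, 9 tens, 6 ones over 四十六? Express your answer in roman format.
Convert 3 thousands, 4 hundreds, 9 tens, 6 ones (place-value notation) → 3×1000 + 4×100 + 9×10 + 6 = 3496 (decimal)
Convert 四十六 (Chinese numeral) → 4×10 + 6 = 46 (decimal)
Compute 3496 ÷ 46 = 76
Convert 76 (decimal) → 76 = 50 + 10 + 10 + 5 + 1 → LXXVI (Roman numeral)
LXXVI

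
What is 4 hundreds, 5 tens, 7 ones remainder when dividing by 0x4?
Convert 4 hundreds, 5 tens, 7 ones (place-value notation) → 4×100 + 5×10 + 7 = 457 (decimal)
Convert 0x4 (hexadecimal) → 4 (decimal)
Compute 457 mod 4 = 1
1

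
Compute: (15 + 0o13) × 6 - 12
Convert 0o13 (octal) → 1×8 + 3 = 11 (decimal)
Expression in decimal: (15 + 11) × 6 - 12
Parentheses first: 15 + 11 = 26
Multiply: 26 × 6 = 156
Subtract: 156 - 12 = 144
144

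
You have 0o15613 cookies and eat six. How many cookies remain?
Convert 0o15613 (octal) → 1×4096 + 5×512 + 6×64 + 1×8 + 3 = 7051 (decimal)
Convert six (English words) → 6 (decimal)
Compute 7051 - 6 = 7045
7045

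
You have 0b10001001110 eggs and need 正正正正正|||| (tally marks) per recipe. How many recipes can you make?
Convert 0b10001001110 (binary) → 1024 + 64 + 8 + 4 + 2 = 1102 (decimal)
Convert 正正正正正|||| (tally marks) → 5 + 5 + 5 + 5 + 5 + 4 = 29 (decimal)
Compute 1102 ÷ 29 = 38
38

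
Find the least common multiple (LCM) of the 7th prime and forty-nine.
Convert the 7th prime (prime index) → 17 (decimal)
Convert forty-nine (English words) → 49 (decimal)
Compute lcm(17, 49) = 833
833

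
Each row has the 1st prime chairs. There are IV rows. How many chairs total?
Convert the 1st prime (prime index) → 2 (decimal)
Convert IV (Roman numeral) → 4 (decimal)
Compute 2 × 4 = 8
8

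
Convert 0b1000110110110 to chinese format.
Convert 0b1000110110110 (binary) → 4096 + 256 + 128 + 32 + 16 + 4 + 2 = 4534 (decimal)
Convert 4534 (decimal) → 4534 = 4×1000 + 5×100 + 3×10 + 4 → 四千五百三十四 (Chinese numeral)
四千五百三十四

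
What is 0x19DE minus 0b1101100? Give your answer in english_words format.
Convert 0x19DE (hexadecimal) → 1×4096 + 9×256 + 13×16 + 14 = 6622 (decimal)
Convert 0b1101100 (binary) → 64 + 32 + 8 + 4 = 108 (decimal)
Compute 6622 - 108 = 6514
Convert 6514 (decimal) → 6514 = 6×1000 + 5×100 + 14 → six thousand five hundred fourteen (English words)
six thousand five hundred fourteen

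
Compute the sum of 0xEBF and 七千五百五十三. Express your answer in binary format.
Convert 0xEBF (hexadecimal) → 14×256 + 11×16 + 15 = 3775 (decimal)
Convert 七千五百五十三 (Chinese numeral) → 7×1000 + 5×100 + 5×10 + 3 = 7553 (decimal)
Compute 3775 + 7553 = 11328
Convert 11328 (decimal) → 11328 = 8192 + 2048 + 1024 + 64 → 0b10110001000000 (binary)
0b10110001000000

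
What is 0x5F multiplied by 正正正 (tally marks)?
Convert 0x5F (hexadecimal) → 5×16 + 15 = 95 (decimal)
Convert 正正正 (tally marks) → 5 + 5 + 5 = 15 (decimal)
Compute 95 × 15 = 1425
1425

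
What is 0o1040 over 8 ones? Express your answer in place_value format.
Convert 0o1040 (octal) → 1×512 + 4×8 = 544 (decimal)
Convert 8 ones (place-value notation) → 8 (decimal)
Compute 544 ÷ 8 = 68
Convert 68 (decimal) → 68 = 6×10 + 8 → 6 tens, 8 ones (place-value notation)
6 tens, 8 ones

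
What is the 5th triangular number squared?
The 5th triangular number = 5×6/2 = 15
Compute 15² = 15 × 15 = 225
225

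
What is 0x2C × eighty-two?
Convert 0x2C (hexadecimal) → 2×16 + 12 = 44 (decimal)
Convert eighty-two (English words) → 82 (decimal)
Compute 44 × 82 = 3608
3608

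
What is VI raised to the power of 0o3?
Convert VI (Roman numeral) → 5 + 1 = 6 (decimal)
Convert 0o3 (octal) → 3 (decimal)
Compute 6 ^ 3 = 216
216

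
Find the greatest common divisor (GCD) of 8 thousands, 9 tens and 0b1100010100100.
Convert 8 thousands, 9 tens (place-value notation) → 8×1000 + 9×10 = 8090 (decimal)
Convert 0b1100010100100 (binary) → 4096 + 2048 + 128 + 32 + 4 = 6308 (decimal)
Compute gcd(8090, 6308) = 2
2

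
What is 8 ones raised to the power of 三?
Convert 8 ones (place-value notation) → 8 (decimal)
Convert 三 (Chinese numeral) → 3 (decimal)
Compute 8 ^ 3 = 512
512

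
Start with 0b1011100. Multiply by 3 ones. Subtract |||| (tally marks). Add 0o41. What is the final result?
Convert 0b1011100 (binary) → 64 + 16 + 8 + 4 = 92 (decimal)
Start: 92
Convert 3 ones (place-value notation) → 3 (decimal)
92 × 3 = 276
Convert |||| (tally marks) → 4 (decimal)
276 - 4 = 272
Convert 0o41 (octal) → 4×8 + 1 = 33 (decimal)
272 + 33 = 305
305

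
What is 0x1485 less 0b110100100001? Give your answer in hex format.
Convert 0x1485 (hexadecimal) → 1×4096 + 4×256 + 8×16 + 5 = 5253 (decimal)
Convert 0b110100100001 (binary) → 2048 + 1024 + 256 + 32 + 1 = 3361 (decimal)
Compute 5253 - 3361 = 1892
Convert 1892 (decimal) → 1892 = 7×256 + 6×16 + 4 → 0x764 (hexadecimal)
0x764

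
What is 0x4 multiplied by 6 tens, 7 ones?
Convert 0x4 (hexadecimal) → 4 (decimal)
Convert 6 tens, 7 ones (place-value notation) → 6×10 + 7 = 67 (decimal)
Compute 4 × 67 = 268
268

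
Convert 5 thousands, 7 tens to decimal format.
Convert 5 thousands, 7 tens (place-value notation) → 5×1000 + 7×10 = 5070 (decimal)
5070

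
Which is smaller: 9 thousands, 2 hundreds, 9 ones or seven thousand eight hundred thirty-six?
Convert 9 thousands, 2 hundreds, 9 ones (place-value notation) → 9×1000 + 2×100 + 9 = 9209 (decimal)
Convert seven thousand eight hundred thirty-six (English words) → 7×1000 + 8×100 + 36 = 7836 (decimal)
Compare 9209 vs 7836: smaller = 7836
7836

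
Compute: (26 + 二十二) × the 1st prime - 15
Convert 二十二 (Chinese numeral) → 2×10 + 2 = 22 (decimal)
Convert the 1st prime (prime index) → 2 (decimal)
Expression in decimal: (26 + 22) × 2 - 15
Parentheses first: 26 + 22 = 48
Multiply: 48 × 2 = 96
Subtract: 96 - 15 = 81
81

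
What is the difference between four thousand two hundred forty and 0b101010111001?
Convert four thousand two hundred forty (English words) → 4×1000 + 2×100 + 40 = 4240 (decimal)
Convert 0b101010111001 (binary) → 2048 + 512 + 128 + 32 + 16 + 8 + 1 = 2745 (decimal)
Difference: |4240 - 2745| = 1495
1495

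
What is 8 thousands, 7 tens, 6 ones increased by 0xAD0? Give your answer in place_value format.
Convert 8 thousands, 7 tens, 6 ones (place-value notation) → 8×1000 + 7×10 + 6 = 8076 (decimal)
Convert 0xAD0 (hexadecimal) → 10×256 + 13×16 = 2768 (decimal)
Compute 8076 + 2768 = 10844
Convert 10844 (decimal) → 10844 = 10×1000 + 8×100 + 4×10 + 4 → 10 thousands, 8 hundreds, 4 tens, 4 ones (place-value notation)
10 thousands, 8 hundreds, 4 tens, 4 ones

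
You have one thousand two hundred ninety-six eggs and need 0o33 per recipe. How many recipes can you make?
Convert one thousand two hundred ninety-six (English words) → 1×1000 + 2×100 + 96 = 1296 (decimal)
Convert 0o33 (octal) → 3×8 + 3 = 27 (decimal)
Compute 1296 ÷ 27 = 48
48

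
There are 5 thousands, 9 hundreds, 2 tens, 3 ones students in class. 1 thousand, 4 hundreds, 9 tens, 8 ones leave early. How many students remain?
Convert 5 thousands, 9 hundreds, 2 tens, 3 ones (place-value notation) → 5×1000 + 9×100 + 2×10 + 3 = 5923 (decimal)
Convert 1 thousand, 4 hundreds, 9 tens, 8 ones (place-value notation) → 1×1000 + 4×100 + 9×10 + 8 = 1498 (decimal)
Compute 5923 - 1498 = 4425
4425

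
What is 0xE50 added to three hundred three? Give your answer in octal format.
Convert 0xE50 (hexadecimal) → 14×256 + 5×16 = 3664 (decimal)
Convert three hundred three (English words) → 3×100 + 3 = 303 (decimal)
Compute 3664 + 303 = 3967
Convert 3967 (decimal) → 3967 = 7×512 + 5×64 + 7×8 + 7 → 0o7577 (octal)
0o7577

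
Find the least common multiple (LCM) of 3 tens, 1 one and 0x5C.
Convert 3 tens, 1 one (place-value notation) → 3×10 + 1 = 31 (decimal)
Convert 0x5C (hexadecimal) → 5×16 + 12 = 92 (decimal)
Compute lcm(31, 92) = 2852
2852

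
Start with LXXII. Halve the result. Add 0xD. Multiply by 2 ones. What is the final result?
Convert LXXII (Roman numeral) → 50 + 10 + 10 + 1 + 1 = 72 (decimal)
Start: 72
72 ÷ 2 = 36
Convert 0xD (hexadecimal) → 13 (decimal)
36 + 13 = 49
Convert 2 ones (place-value notation) → 2 (decimal)
49 × 2 = 98
98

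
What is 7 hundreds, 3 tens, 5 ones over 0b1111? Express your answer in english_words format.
Convert 7 hundreds, 3 tens, 5 ones (place-value notation) → 7×100 + 3×10 + 5 = 735 (decimal)
Convert 0b1111 (binary) → 8 + 4 + 2 + 1 = 15 (decimal)
Compute 735 ÷ 15 = 49
Convert 49 (decimal) → forty-nine (English words)
forty-nine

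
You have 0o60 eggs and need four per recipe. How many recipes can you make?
Convert 0o60 (octal) → 6×8 = 48 (decimal)
Convert four (English words) → 4 (decimal)
Compute 48 ÷ 4 = 12
12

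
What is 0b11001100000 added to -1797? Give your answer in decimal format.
Convert 0b11001100000 (binary) → 1024 + 512 + 64 + 32 = 1632 (decimal)
Compute 1632 + -1797 = -165
-165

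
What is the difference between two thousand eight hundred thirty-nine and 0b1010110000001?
Convert two thousand eight hundred thirty-nine (English words) → 2×1000 + 8×100 + 39 = 2839 (decimal)
Convert 0b1010110000001 (binary) → 4096 + 1024 + 256 + 128 + 1 = 5505 (decimal)
Difference: |2839 - 5505| = 2666
2666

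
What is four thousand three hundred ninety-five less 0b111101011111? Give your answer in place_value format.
Convert four thousand three hundred ninety-five (English words) → 4×1000 + 3×100 + 95 = 4395 (decimal)
Convert 0b111101011111 (binary) → 2048 + 1024 + 512 + 256 + 64 + 16 + 8 + 4 + 2 + 1 = 3935 (decimal)
Compute 4395 - 3935 = 460
Convert 460 (decimal) → 460 = 4×100 + 6×10 → 4 hundreds, 6 tens (place-value notation)
4 hundreds, 6 tens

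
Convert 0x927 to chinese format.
Convert 0x927 (hexadecimal) → 9×256 + 2×16 + 7 = 2343 (decimal)
Convert 2343 (decimal) → 2343 = 2×1000 + 3×100 + 4×10 + 3 → 二千三百四十三 (Chinese numeral)
二千三百四十三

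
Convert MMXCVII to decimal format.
Convert MMXCVII (Roman numeral) → 1000 + 1000 + 90 + 5 + 1 + 1 = 2097 (decimal)
2097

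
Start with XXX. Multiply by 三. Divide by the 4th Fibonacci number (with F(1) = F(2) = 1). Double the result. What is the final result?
Convert XXX (Roman numeral) → 10 + 10 + 10 = 30 (decimal)
Start: 30
Convert 三 (Chinese numeral) → 3 (decimal)
30 × 3 = 90
Convert the 4th Fibonacci number (with F(1) = F(2) = 1) (Fibonacci index) → 1, 1, 2, 3 → 3 (decimal)
90 ÷ 3 = 30
30 × 2 = 60
60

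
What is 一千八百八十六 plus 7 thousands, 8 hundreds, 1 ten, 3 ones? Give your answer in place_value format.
Convert 一千八百八十六 (Chinese numeral) → 1×1000 + 8×100 + 8×10 + 6 = 1886 (decimal)
Convert 7 thousands, 8 hundreds, 1 ten, 3 ones (place-value notation) → 7×1000 + 8×100 + 1×10 + 3 = 7813 (decimal)
Compute 1886 + 7813 = 9699
Convert 9699 (decimal) → 9699 = 9×1000 + 6×100 + 9×10 + 9 → 9 thousands, 6 hundreds, 9 tens, 9 ones (place-value notation)
9 thousands, 6 hundreds, 9 tens, 9 ones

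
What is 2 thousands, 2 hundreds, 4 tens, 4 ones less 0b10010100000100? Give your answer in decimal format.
Convert 2 thousands, 2 hundreds, 4 tens, 4 ones (place-value notation) → 2×1000 + 2×100 + 4×10 + 4 = 2244 (decimal)
Convert 0b10010100000100 (binary) → 8192 + 1024 + 256 + 4 = 9476 (decimal)
Compute 2244 - 9476 = -7232
-7232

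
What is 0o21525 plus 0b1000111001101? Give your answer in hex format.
Convert 0o21525 (octal) → 2×4096 + 1×512 + 5×64 + 2×8 + 5 = 9045 (decimal)
Convert 0b1000111001101 (binary) → 4096 + 256 + 128 + 64 + 8 + 4 + 1 = 4557 (decimal)
Compute 9045 + 4557 = 13602
Convert 13602 (decimal) → 13602 = 3×4096 + 5×256 + 2×16 + 2 → 0x3522 (hexadecimal)
0x3522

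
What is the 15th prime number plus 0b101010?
The 15th prime number = 47
Convert 0b101010 (binary) → 32 + 8 + 2 = 42 (decimal)
Compute 47 + 42 = 89
89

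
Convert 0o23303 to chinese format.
Convert 0o23303 (octal) → 2×4096 + 3×512 + 3×64 + 3 = 9923 (decimal)
Convert 9923 (decimal) → 9923 = 9×1000 + 9×100 + 2×10 + 3 → 九千九百二十三 (Chinese numeral)
九千九百二十三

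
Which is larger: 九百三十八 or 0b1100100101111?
Convert 九百三十八 (Chinese numeral) → 9×100 + 3×10 + 8 = 938 (decimal)
Convert 0b1100100101111 (binary) → 4096 + 2048 + 256 + 32 + 8 + 4 + 2 + 1 = 6447 (decimal)
Compare 938 vs 6447: larger = 6447
6447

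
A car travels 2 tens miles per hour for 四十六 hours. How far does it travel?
Convert 2 tens (place-value notation) → 2×10 = 20 (decimal)
Convert 四十六 (Chinese numeral) → 4×10 + 6 = 46 (decimal)
Compute 20 × 46 = 920
920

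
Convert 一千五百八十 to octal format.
Convert 一千五百八十 (Chinese numeral) → 1×1000 + 5×100 + 8×10 = 1580 (decimal)
Convert 1580 (decimal) → 1580 = 3×512 + 5×8 + 4 → 0o3054 (octal)
0o3054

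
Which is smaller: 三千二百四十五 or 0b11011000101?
Convert 三千二百四十五 (Chinese numeral) → 3×1000 + 2×100 + 4×10 + 5 = 3245 (decimal)
Convert 0b11011000101 (binary) → 1024 + 512 + 128 + 64 + 4 + 1 = 1733 (decimal)
Compare 3245 vs 1733: smaller = 1733
1733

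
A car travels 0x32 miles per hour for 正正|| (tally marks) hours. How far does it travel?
Convert 0x32 (hexadecimal) → 3×16 + 2 = 50 (decimal)
Convert 正正|| (tally marks) → 5 + 5 + 2 = 12 (decimal)
Compute 50 × 12 = 600
600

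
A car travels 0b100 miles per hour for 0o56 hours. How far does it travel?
Convert 0b100 (binary) → 4 (decimal)
Convert 0o56 (octal) → 5×8 + 6 = 46 (decimal)
Compute 4 × 46 = 184
184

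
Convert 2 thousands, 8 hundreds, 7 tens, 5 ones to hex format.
Convert 2 thousands, 8 hundreds, 7 tens, 5 ones (place-value notation) → 2×1000 + 8×100 + 7×10 + 5 = 2875 (decimal)
Convert 2875 (decimal) → 2875 = 11×256 + 3×16 + 11 → 0xB3B (hexadecimal)
0xB3B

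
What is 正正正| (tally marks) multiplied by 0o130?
Convert 正正正| (tally marks) → 5 + 5 + 5 + 1 = 16 (decimal)
Convert 0o130 (octal) → 1×64 + 3×8 = 88 (decimal)
Compute 16 × 88 = 1408
1408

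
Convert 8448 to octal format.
Convert 8448 (decimal) → 8448 = 2×4096 + 4×64 → 0o20400 (octal)
0o20400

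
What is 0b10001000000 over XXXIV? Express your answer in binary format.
Convert 0b10001000000 (binary) → 1024 + 64 = 1088 (decimal)
Convert XXXIV (Roman numeral) → 10 + 10 + 10 + 4 = 34 (decimal)
Compute 1088 ÷ 34 = 32
Convert 32 (decimal) → 0b100000 (binary)
0b100000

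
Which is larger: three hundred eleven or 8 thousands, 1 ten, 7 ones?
Convert three hundred eleven (English words) → 3×100 + 11 = 311 (decimal)
Convert 8 thousands, 1 ten, 7 ones (place-value notation) → 8×1000 + 1×10 + 7 = 8017 (decimal)
Compare 311 vs 8017: larger = 8017
8017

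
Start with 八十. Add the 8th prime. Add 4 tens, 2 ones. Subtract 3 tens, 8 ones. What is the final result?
Convert 八十 (Chinese numeral) → 8×10 = 80 (decimal)
Start: 80
Convert the 8th prime (prime index) → 19 (decimal)
80 + 19 = 99
Convert 4 tens, 2 ones (place-value notation) → 4×10 + 2 = 42 (decimal)
99 + 42 = 141
Convert 3 tens, 8 ones (place-value notation) → 3×10 + 8 = 38 (decimal)
141 - 38 = 103
103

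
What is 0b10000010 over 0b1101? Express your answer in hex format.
Convert 0b10000010 (binary) → 128 + 2 = 130 (decimal)
Convert 0b1101 (binary) → 8 + 4 + 1 = 13 (decimal)
Compute 130 ÷ 13 = 10
Convert 10 (decimal) → 0xA (hexadecimal)
0xA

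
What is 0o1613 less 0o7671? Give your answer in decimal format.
Convert 0o1613 (octal) → 1×512 + 6×64 + 1×8 + 3 = 907 (decimal)
Convert 0o7671 (octal) → 7×512 + 6×64 + 7×8 + 1 = 4025 (decimal)
Compute 907 - 4025 = -3118
-3118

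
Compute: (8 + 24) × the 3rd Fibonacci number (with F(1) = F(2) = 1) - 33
Convert the 3rd Fibonacci number (with F(1) = F(2) = 1) (Fibonacci index) → 1, 1, 2 → 2 (decimal)
Expression in decimal: (8 + 24) × 2 - 33
Parentheses first: 8 + 24 = 32
Multiply: 32 × 2 = 64
Subtract: 64 - 33 = 31
31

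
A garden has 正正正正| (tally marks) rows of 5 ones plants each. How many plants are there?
Convert 5 ones (place-value notation) → 5 (decimal)
Convert 正正正正| (tally marks) → 5 + 5 + 5 + 5 + 1 = 21 (decimal)
Compute 5 × 21 = 105
105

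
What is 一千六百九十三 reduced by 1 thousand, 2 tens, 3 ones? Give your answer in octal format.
Convert 一千六百九十三 (Chinese numeral) → 1×1000 + 6×100 + 9×10 + 3 = 1693 (decimal)
Convert 1 thousand, 2 tens, 3 ones (place-value notation) → 1×1000 + 2×10 + 3 = 1023 (decimal)
Compute 1693 - 1023 = 670
Convert 670 (decimal) → 670 = 1×512 + 2×64 + 3×8 + 6 → 0o1236 (octal)
0o1236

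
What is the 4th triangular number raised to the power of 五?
Convert the 4th triangular number (triangular index) → 4×5/2 = 10 (decimal)
Convert 五 (Chinese numeral) → 5 (decimal)
Compute 10 ^ 5 = 100000
100000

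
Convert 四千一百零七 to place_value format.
Convert 四千一百零七 (Chinese numeral) → 4×1000 + 1×100 + 7 = 4107 (decimal)
Convert 4107 (decimal) → 4107 = 4×1000 + 1×100 + 7 → 4 thousands, 1 hundred, 7 ones (place-value notation)
4 thousands, 1 hundred, 7 ones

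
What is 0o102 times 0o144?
Convert 0o102 (octal) → 1×64 + 2 = 66 (decimal)
Convert 0o144 (octal) → 1×64 + 4×8 + 4 = 100 (decimal)
Compute 66 × 100 = 6600
6600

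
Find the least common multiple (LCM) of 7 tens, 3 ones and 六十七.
Convert 7 tens, 3 ones (place-value notation) → 7×10 + 3 = 73 (decimal)
Convert 六十七 (Chinese numeral) → 6×10 + 7 = 67 (decimal)
Compute lcm(73, 67) = 4891
4891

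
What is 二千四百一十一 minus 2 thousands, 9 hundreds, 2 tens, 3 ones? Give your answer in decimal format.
Convert 二千四百一十一 (Chinese numeral) → 2×1000 + 4×100 + 1×10 + 1 = 2411 (decimal)
Convert 2 thousands, 9 hundreds, 2 tens, 3 ones (place-value notation) → 2×1000 + 9×100 + 2×10 + 3 = 2923 (decimal)
Compute 2411 - 2923 = -512
-512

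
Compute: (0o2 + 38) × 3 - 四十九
Convert 0o2 (octal) → 2 (decimal)
Convert 四十九 (Chinese numeral) → 4×10 + 9 = 49 (decimal)
Expression in decimal: (2 + 38) × 3 - 49
Parentheses first: 2 + 38 = 40
Multiply: 40 × 3 = 120
Subtract: 120 - 49 = 71
71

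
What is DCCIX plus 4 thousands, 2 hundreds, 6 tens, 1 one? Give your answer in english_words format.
Convert DCCIX (Roman numeral) → 500 + 100 + 100 + 9 = 709 (decimal)
Convert 4 thousands, 2 hundreds, 6 tens, 1 one (place-value notation) → 4×1000 + 2×100 + 6×10 + 1 = 4261 (decimal)
Compute 709 + 4261 = 4970
Convert 4970 (decimal) → 4970 = 4×1000 + 9×100 + 70 → four thousand nine hundred seventy (English words)
four thousand nine hundred seventy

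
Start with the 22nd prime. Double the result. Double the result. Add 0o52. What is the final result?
Convert the 22nd prime (prime index) → 79 (decimal)
Start: 79
79 × 2 = 158
158 × 2 = 316
Convert 0o52 (octal) → 5×8 + 2 = 42 (decimal)
316 + 42 = 358
358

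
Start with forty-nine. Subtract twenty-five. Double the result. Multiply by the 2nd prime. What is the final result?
Convert forty-nine (English words) → 49 (decimal)
Start: 49
Convert twenty-five (English words) → 25 (decimal)
49 - 25 = 24
24 × 2 = 48
Convert the 2nd prime (prime index) → 3 (decimal)
48 × 3 = 144
144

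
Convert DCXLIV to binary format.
Convert DCXLIV (Roman numeral) → 500 + 100 + 40 + 4 = 644 (decimal)
Convert 644 (decimal) → 644 = 512 + 128 + 4 → 0b1010000100 (binary)
0b1010000100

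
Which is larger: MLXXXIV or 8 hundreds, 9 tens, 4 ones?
Convert MLXXXIV (Roman numeral) → 1000 + 50 + 10 + 10 + 10 + 4 = 1084 (decimal)
Convert 8 hundreds, 9 tens, 4 ones (place-value notation) → 8×100 + 9×10 + 4 = 894 (decimal)
Compare 1084 vs 894: larger = 1084
1084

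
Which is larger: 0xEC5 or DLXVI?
Convert 0xEC5 (hexadecimal) → 14×256 + 12×16 + 5 = 3781 (decimal)
Convert DLXVI (Roman numeral) → 500 + 50 + 10 + 5 + 1 = 566 (decimal)
Compare 3781 vs 566: larger = 3781
3781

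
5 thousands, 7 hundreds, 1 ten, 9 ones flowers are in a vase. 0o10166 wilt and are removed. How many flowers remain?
Convert 5 thousands, 7 hundreds, 1 ten, 9 ones (place-value notation) → 5×1000 + 7×100 + 1×10 + 9 = 5719 (decimal)
Convert 0o10166 (octal) → 1×4096 + 1×64 + 6×8 + 6 = 4214 (decimal)
Compute 5719 - 4214 = 1505
1505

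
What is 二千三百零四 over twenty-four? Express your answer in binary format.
Convert 二千三百零四 (Chinese numeral) → 2×1000 + 3×100 + 4 = 2304 (decimal)
Convert twenty-four (English words) → 24 (decimal)
Compute 2304 ÷ 24 = 96
Convert 96 (decimal) → 96 = 64 + 32 → 0b1100000 (binary)
0b1100000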